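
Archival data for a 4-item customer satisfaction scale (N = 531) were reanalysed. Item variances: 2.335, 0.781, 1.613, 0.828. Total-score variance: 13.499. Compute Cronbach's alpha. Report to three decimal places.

α = 0.784

sum of item variances = 2.335 + 0.781 + 1.613 + 0.828 = 5.557
α = (k/(k−1))·(1 − sum of item variances/Var(T)) = (4/3)·(1 − 5.557/13.499) = 0.784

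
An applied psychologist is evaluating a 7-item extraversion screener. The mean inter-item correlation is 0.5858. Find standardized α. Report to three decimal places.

standardized α = 0.908

Standardized α = k·r̄ / (1 + (k−1)·r̄) = 7 × 0.5858 / (1 + 6 × 0.5858)
  = 4.1006 / 4.5148 = 0.908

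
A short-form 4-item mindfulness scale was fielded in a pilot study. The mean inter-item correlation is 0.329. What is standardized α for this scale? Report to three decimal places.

standardized α = 0.662

Standardized α = k·r̄ / (1 + (k−1)·r̄) = 4 × 0.329 / (1 + 3 × 0.329)
  = 1.3160 / 1.9870 = 0.662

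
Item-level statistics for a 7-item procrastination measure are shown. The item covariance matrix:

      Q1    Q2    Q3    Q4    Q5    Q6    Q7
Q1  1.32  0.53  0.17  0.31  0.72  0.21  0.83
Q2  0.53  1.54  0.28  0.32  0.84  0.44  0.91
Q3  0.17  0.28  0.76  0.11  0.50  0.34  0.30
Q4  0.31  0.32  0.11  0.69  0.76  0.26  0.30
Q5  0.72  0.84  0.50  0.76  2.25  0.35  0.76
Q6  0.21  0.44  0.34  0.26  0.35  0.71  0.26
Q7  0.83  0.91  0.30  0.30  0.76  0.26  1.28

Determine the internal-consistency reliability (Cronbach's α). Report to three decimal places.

sum of item variances = 1.32 + 1.54 + 0.76 + 0.69 + 2.25 + 0.71 + 1.28 = 8.55
Σ_{i<j} σ_ij = 9.50
total variance = 8.55 + 2 × 9.50 = 27.55
α = (k/(k−1))·(1 − sum of item variances/total variance) = (7/6)·(1 − 8.55/27.55) = 0.805

Cronbach's α = 0.805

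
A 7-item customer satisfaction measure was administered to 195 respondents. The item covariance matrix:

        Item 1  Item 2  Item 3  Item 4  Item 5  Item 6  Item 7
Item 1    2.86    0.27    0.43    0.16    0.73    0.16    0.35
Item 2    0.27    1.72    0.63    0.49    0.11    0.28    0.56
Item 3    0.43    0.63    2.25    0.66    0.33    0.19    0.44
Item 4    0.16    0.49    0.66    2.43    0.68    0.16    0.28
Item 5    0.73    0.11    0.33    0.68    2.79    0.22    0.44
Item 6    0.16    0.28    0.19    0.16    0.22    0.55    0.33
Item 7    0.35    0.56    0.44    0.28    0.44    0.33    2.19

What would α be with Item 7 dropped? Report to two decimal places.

α = 0.56

Remaining items: Item 1, Item 2, Item 3, Item 4, Item 5, Item 6 (k = 6).
Σσᵢ² = 2.86 + 1.72 + 2.25 + 2.43 + 2.79 + 0.55 = 12.60
σ²_total = 12.60 + 2 × 5.50 = 23.60
α (item deleted) = (6/5)·(1 − 12.60/23.60) = 0.56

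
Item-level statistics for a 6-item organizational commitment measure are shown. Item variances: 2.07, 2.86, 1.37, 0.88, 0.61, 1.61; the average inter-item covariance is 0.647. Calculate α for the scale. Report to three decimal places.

Σσᵢ² = 2.07 + 2.86 + 1.37 + 0.88 + 0.61 + 1.61 = 9.40
Sum of the 15 distinct covariances = 15 × 0.647 = 9.705
Var(T) = Σσᵢ² + 2·Σcov = 9.40 + 2 × 9.705 = 28.810
α = (6/5)·(1 − 9.40/28.810) = 0.808

α = 0.808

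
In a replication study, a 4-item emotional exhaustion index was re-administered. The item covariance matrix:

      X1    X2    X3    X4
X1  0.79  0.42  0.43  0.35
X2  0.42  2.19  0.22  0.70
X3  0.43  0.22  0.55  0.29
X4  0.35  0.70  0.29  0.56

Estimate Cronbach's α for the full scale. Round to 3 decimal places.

Σσᵢ² = 0.79 + 2.19 + 0.55 + 0.56 = 4.09
Σ_{i<j} σ_ij = 2.41
Var(T) = 4.09 + 2 × 2.41 = 8.91
α = (k/(k−1))·(1 − Σσᵢ²/Var(T)) = (4/3)·(1 − 4.09/8.91) = 0.721

Cronbach's α = 0.721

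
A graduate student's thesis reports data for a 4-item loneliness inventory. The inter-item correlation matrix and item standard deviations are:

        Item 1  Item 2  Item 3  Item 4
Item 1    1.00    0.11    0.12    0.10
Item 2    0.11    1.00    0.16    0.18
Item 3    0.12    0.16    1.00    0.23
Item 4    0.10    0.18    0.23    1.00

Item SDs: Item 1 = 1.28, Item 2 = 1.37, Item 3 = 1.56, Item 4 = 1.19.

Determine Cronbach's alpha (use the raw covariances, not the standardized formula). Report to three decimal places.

Σσ²ᵢ = 1.28² + 1.37² + 1.56² + 1.19² = 7.3650
Covariances σ_ij = r_ij · s_i · s_j:
  σ(Item 1,Item 2) = 0.11 × 1.28 × 1.37 = 0.1929
  σ(Item 1,Item 3) = 0.12 × 1.28 × 1.56 = 0.2396
  σ(Item 1,Item 4) = 0.10 × 1.28 × 1.19 = 0.1523
  σ(Item 2,Item 3) = 0.16 × 1.37 × 1.56 = 0.3420
  σ(Item 2,Item 4) = 0.18 × 1.37 × 1.19 = 0.2935
  σ(Item 3,Item 4) = 0.23 × 1.56 × 1.19 = 0.4270
σ²_T = Σσ²ᵢ + 2·Σσ_ij = 7.3650 + 2 × 1.6473 = 10.6596
α = (4/3)·(1 − 7.3650/10.6596) = 0.412

Cronbach's alpha = 0.412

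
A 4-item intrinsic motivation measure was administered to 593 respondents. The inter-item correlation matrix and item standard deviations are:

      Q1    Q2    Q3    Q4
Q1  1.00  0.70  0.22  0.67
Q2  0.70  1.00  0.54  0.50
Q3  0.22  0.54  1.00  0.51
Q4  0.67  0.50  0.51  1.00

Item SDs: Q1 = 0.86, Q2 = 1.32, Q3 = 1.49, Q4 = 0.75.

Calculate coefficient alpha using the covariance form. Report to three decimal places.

Σσ²ᵢ = 0.86² + 1.32² + 1.49² + 0.75² = 5.2646
Covariances σ_ij = r_ij · s_i · s_j:
  σ(Q1,Q2) = 0.70 × 0.86 × 1.32 = 0.7946
  σ(Q1,Q3) = 0.22 × 0.86 × 1.49 = 0.2819
  σ(Q1,Q4) = 0.67 × 0.86 × 0.75 = 0.4322
  σ(Q2,Q3) = 0.54 × 1.32 × 1.49 = 1.0621
  σ(Q2,Q4) = 0.50 × 1.32 × 0.75 = 0.4950
  σ(Q3,Q4) = 0.51 × 1.49 × 0.75 = 0.5699
σ²_T = Σσ²ᵢ + 2·Σσ_ij = 5.2646 + 2 × 3.6357 = 12.5360
α = (4/3)·(1 − 5.2646/12.5360) = 0.773

α = 0.773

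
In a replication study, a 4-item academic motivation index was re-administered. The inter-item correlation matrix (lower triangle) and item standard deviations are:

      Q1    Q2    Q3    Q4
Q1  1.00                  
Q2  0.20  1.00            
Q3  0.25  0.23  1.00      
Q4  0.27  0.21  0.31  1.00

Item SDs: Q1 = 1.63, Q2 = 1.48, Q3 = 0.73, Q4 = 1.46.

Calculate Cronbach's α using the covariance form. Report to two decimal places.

Cronbach's α = 0.53

Σσ²ᵢ = 1.63² + 1.48² + 0.73² + 1.46² = 7.5118
Covariances σ_ij = r_ij · s_i · s_j:
  σ(Q1,Q2) = 0.20 × 1.63 × 1.48 = 0.4825
  σ(Q1,Q3) = 0.25 × 1.63 × 0.73 = 0.2975
  σ(Q1,Q4) = 0.27 × 1.63 × 1.46 = 0.6425
  σ(Q2,Q3) = 0.23 × 1.48 × 0.73 = 0.2485
  σ(Q2,Q4) = 0.21 × 1.48 × 1.46 = 0.4538
  σ(Q3,Q4) = 0.31 × 0.73 × 1.46 = 0.3304
σ²_T = Σσ²ᵢ + 2·Σσ_ij = 7.5118 + 2 × 2.4552 = 12.4222
α = (4/3)·(1 − 7.5118/12.4222) = 0.53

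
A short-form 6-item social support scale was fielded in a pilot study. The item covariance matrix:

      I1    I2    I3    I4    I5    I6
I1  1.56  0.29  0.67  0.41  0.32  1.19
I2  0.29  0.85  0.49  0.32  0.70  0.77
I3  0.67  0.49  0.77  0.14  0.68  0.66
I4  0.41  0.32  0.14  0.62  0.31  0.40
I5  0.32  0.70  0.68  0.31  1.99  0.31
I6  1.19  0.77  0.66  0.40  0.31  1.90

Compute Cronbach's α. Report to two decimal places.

sum of item variances = 1.56 + 0.85 + 0.77 + 0.62 + 1.99 + 1.90 = 7.69
Sum of off-diagonal covariances = 7.66
σ²_T = 7.69 + 2 × 7.66 = 23.01
α = (k/(k−1))·(1 − sum of item variances/σ²_T) = (6/5)·(1 − 7.69/23.01) = 0.80

α = 0.80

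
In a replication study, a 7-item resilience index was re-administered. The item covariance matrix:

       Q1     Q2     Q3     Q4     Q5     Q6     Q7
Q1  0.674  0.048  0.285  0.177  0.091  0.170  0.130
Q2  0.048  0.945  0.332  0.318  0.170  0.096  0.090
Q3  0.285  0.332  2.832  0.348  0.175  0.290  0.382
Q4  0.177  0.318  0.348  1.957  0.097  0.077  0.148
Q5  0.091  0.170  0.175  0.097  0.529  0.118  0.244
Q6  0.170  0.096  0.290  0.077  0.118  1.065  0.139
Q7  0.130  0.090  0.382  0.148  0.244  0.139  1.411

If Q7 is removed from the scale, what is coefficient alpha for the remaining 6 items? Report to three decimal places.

Remaining items: Q1, Q2, Q3, Q4, Q5, Q6 (k = 6).
Σσᵢ² = 0.674 + 0.945 + 2.832 + 1.957 + 0.529 + 1.065 = 8.002
σ²_total = 8.002 + 2 × 2.792 = 13.586
α (item deleted) = (6/5)·(1 − 8.002/13.586) = 0.493

α = 0.493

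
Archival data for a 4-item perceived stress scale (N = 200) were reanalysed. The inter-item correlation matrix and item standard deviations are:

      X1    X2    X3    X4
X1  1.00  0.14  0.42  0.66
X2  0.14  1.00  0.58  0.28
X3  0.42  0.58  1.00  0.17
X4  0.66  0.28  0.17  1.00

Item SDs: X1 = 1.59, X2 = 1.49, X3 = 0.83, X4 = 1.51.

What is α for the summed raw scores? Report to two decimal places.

Σσ²ᵢ = 1.59² + 1.49² + 0.83² + 1.51² = 7.7172
Covariances σ_ij = r_ij · s_i · s_j:
  σ(X1,X2) = 0.14 × 1.59 × 1.49 = 0.3317
  σ(X1,X3) = 0.42 × 1.59 × 0.83 = 0.5543
  σ(X1,X4) = 0.66 × 1.59 × 1.51 = 1.5846
  σ(X2,X3) = 0.58 × 1.49 × 0.83 = 0.7173
  σ(X2,X4) = 0.28 × 1.49 × 1.51 = 0.6300
  σ(X3,X4) = 0.17 × 0.83 × 1.51 = 0.2131
σ²_T = Σσ²ᵢ + 2·Σσ_ij = 7.7172 + 2 × 4.0310 = 15.7792
α = (4/3)·(1 − 7.7172/15.7792) = 0.68

α = 0.68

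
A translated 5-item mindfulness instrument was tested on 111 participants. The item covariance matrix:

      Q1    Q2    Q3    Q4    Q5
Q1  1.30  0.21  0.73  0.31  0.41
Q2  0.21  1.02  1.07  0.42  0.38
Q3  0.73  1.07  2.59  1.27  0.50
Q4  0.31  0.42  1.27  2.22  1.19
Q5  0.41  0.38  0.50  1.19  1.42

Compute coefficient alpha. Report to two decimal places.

α = 0.75

Σσ²ᵢ = 1.30 + 1.02 + 2.59 + 2.22 + 1.42 = 8.55
Sum of off-diagonal covariances = 6.49
total variance = 8.55 + 2 × 6.49 = 21.53
α = (k/(k−1))·(1 − Σσ²ᵢ/total variance) = (5/4)·(1 − 8.55/21.53) = 0.75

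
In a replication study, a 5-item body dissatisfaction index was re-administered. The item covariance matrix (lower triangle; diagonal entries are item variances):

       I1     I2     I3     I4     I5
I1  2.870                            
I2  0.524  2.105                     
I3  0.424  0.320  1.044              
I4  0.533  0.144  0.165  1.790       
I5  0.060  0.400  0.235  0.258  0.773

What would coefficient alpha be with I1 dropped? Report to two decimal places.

coefficient alpha = 0.46

Remaining items: I2, I3, I4, I5 (k = 4).
Σσ²ᵢ = 2.105 + 1.044 + 1.790 + 0.773 = 5.712
σ²_T = 5.712 + 2 × 1.522 = 8.756
α (item deleted) = (4/3)·(1 − 5.712/8.756) = 0.46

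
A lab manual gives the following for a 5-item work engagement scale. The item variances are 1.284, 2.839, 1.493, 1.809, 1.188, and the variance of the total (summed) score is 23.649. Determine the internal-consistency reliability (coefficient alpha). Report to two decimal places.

coefficient alpha = 0.79

Σσᵢ² = 1.284 + 2.839 + 1.493 + 1.809 + 1.188 = 8.613
α = (k/(k−1))·(1 − Σσᵢ²/σ²_total) = (5/4)·(1 − 8.613/23.649) = 0.79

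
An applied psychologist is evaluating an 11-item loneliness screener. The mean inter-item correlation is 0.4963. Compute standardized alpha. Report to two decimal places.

Standardized α = k·r̄ / (1 + (k−1)·r̄) = 11 × 0.4963 / (1 + 10 × 0.4963)
  = 5.4593 / 5.9630 = 0.92

α = 0.92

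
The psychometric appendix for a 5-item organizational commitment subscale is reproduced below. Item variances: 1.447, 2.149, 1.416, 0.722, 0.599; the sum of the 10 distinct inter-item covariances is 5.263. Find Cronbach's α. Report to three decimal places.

ΣVar(i) = 1.447 + 2.149 + 1.416 + 0.722 + 0.599 = 6.333
Sum of distinct covariances = 5.263
Var(T) = ΣVar(i) + 2·Σcov = 6.333 + 2 × 5.263 = 16.859
α = (5/4)·(1 − 6.333/16.859) = 0.780

α = 0.780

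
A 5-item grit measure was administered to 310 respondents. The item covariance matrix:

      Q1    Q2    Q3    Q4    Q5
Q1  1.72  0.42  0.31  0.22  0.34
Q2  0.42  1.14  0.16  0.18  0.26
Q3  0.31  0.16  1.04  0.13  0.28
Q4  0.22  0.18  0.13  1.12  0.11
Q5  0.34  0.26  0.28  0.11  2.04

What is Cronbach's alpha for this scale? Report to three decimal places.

ΣVar(i) = 1.72 + 1.14 + 1.04 + 1.12 + 2.04 = 7.06
Sum of off-diagonal covariances = 2.41
σ²_total = 7.06 + 2 × 2.41 = 11.88
α = (k/(k−1))·(1 − ΣVar(i)/σ²_total) = (5/4)·(1 − 7.06/11.88) = 0.507

Cronbach's alpha = 0.507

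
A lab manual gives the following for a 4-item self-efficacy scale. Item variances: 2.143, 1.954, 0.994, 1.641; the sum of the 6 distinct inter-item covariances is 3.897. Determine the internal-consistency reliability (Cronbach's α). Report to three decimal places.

Σσ²ᵢ = 2.143 + 1.954 + 0.994 + 1.641 = 6.732
Sum of distinct covariances = 3.897
Var(T) = Σσ²ᵢ + 2·Σcov = 6.732 + 2 × 3.897 = 14.526
α = (4/3)·(1 − 6.732/14.526) = 0.715

Cronbach's α = 0.715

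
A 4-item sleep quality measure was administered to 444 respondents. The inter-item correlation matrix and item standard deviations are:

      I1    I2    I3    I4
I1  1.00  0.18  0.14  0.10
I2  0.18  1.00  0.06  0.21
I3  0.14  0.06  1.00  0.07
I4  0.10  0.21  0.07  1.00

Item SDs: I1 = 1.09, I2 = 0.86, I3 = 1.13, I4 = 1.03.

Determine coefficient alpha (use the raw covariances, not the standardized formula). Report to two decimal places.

Σσ²ᵢ = 1.09² + 0.86² + 1.13² + 1.03² = 4.2655
Covariances σ_ij = r_ij · s_i · s_j:
  σ(I1,I2) = 0.18 × 1.09 × 0.86 = 0.1687
  σ(I1,I3) = 0.14 × 1.09 × 1.13 = 0.1724
  σ(I1,I4) = 0.10 × 1.09 × 1.03 = 0.1123
  σ(I2,I3) = 0.06 × 0.86 × 1.13 = 0.0583
  σ(I2,I4) = 0.21 × 0.86 × 1.03 = 0.1860
  σ(I3,I4) = 0.07 × 1.13 × 1.03 = 0.0815
σ²_T = Σσ²ᵢ + 2·Σσ_ij = 4.2655 + 2 × 0.7792 = 5.8239
α = (4/3)·(1 − 4.2655/5.8239) = 0.36

α = 0.36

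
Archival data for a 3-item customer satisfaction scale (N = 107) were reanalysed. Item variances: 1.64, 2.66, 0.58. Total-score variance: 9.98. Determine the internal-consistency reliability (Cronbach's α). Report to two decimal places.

Σσᵢ² = 1.64 + 2.66 + 0.58 = 4.88
α = (k/(k−1))·(1 − Σσᵢ²/σ²_total) = (3/2)·(1 − 4.88/9.98) = 0.77

α = 0.77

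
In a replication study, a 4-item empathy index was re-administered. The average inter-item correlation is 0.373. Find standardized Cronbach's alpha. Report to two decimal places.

Standardized α = k·r̄ / (1 + (k−1)·r̄) = 4 × 0.373 / (1 + 3 × 0.373)
  = 1.4920 / 2.1190 = 0.70

α = 0.70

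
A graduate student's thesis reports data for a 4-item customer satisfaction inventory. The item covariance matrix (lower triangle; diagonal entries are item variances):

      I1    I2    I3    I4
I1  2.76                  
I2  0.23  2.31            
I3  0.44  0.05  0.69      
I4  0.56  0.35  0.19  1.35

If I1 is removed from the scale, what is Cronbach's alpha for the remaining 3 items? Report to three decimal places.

α = 0.320

Remaining items: I2, I3, I4 (k = 3).
Σσᵢ² = 2.31 + 0.69 + 1.35 = 4.35
total variance = 4.35 + 2 × 0.59 = 5.53
α (item deleted) = (3/2)·(1 − 4.35/5.53) = 0.320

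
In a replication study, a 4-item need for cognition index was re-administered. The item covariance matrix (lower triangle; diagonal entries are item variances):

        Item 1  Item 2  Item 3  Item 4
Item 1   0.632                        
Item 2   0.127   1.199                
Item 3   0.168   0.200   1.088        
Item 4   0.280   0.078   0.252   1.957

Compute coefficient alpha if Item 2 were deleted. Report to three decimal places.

Remaining items: Item 1, Item 3, Item 4 (k = 3).
sum of item variances = 0.632 + 1.088 + 1.957 = 3.677
σ²_T = 3.677 + 2 × 0.700 = 5.077
α (item deleted) = (3/2)·(1 − 3.677/5.077) = 0.414

coefficient alpha = 0.414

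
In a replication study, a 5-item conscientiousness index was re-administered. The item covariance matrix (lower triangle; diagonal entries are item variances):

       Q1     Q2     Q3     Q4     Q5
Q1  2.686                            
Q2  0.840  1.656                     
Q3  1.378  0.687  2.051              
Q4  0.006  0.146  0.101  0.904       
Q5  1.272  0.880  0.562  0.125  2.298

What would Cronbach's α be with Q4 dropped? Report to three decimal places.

Remaining items: Q1, Q2, Q3, Q5 (k = 4).
sum of item variances = 2.686 + 1.656 + 2.051 + 2.298 = 8.691
σ²_total = 8.691 + 2 × 5.619 = 19.929
α (item deleted) = (4/3)·(1 − 8.691/19.929) = 0.752

α = 0.752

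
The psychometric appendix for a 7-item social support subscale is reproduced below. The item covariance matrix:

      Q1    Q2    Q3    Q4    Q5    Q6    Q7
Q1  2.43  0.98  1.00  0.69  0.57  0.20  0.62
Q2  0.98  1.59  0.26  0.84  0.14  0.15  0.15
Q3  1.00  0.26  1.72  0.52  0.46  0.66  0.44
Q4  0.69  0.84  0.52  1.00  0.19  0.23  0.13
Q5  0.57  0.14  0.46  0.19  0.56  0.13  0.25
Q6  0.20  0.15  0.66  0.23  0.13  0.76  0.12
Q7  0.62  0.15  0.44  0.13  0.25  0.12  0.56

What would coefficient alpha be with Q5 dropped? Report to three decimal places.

Remaining items: Q1, Q2, Q3, Q4, Q6, Q7 (k = 6).
sum of item variances = 2.43 + 1.59 + 1.72 + 1.00 + 0.76 + 0.56 = 8.06
σ²_T = 8.06 + 2 × 6.99 = 22.04
α (item deleted) = (6/5)·(1 − 8.06/22.04) = 0.761

coefficient alpha = 0.761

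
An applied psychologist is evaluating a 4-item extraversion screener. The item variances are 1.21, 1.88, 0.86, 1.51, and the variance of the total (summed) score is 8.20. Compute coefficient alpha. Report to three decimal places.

α = 0.446

Σσ²ᵢ = 1.21 + 1.88 + 0.86 + 1.51 = 5.46
α = (k/(k−1))·(1 − Σσ²ᵢ/σ²_total) = (4/3)·(1 − 5.46/8.20) = 0.446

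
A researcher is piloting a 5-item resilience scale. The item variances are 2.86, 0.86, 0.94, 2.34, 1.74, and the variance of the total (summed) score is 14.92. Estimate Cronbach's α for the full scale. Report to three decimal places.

Σσ²ᵢ = 2.86 + 0.86 + 0.94 + 2.34 + 1.74 = 8.74
α = (k/(k−1))·(1 − Σσ²ᵢ/total variance) = (5/4)·(1 − 8.74/14.92) = 0.518

Cronbach's α = 0.518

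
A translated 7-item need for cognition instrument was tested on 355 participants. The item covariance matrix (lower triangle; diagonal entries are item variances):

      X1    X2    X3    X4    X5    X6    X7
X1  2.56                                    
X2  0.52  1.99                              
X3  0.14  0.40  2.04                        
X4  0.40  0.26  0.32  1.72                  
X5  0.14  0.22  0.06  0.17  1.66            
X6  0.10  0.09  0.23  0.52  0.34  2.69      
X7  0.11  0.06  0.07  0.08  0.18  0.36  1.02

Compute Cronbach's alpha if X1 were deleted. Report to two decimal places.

Remaining items: X2, X3, X4, X5, X6, X7 (k = 6).
Σσᵢ² = 1.99 + 2.04 + 1.72 + 1.66 + 2.69 + 1.02 = 11.12
Var(T) = 11.12 + 2 × 3.36 = 17.84
α (item deleted) = (6/5)·(1 − 11.12/17.84) = 0.45

α = 0.45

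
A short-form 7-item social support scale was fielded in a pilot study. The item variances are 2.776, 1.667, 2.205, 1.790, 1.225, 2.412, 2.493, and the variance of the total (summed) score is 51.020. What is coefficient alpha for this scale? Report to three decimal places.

coefficient alpha = 0.834

Σσ²ᵢ = 2.776 + 1.667 + 2.205 + 1.790 + 1.225 + 2.412 + 2.493 = 14.568
α = (k/(k−1))·(1 − Σσ²ᵢ/Var(T)) = (7/6)·(1 − 14.568/51.020) = 0.834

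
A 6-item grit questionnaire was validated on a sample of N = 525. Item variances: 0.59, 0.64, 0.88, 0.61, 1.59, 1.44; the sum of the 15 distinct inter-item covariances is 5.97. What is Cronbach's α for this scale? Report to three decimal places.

sum of item variances = 0.59 + 0.64 + 0.88 + 0.61 + 1.59 + 1.44 = 5.75
Sum of distinct covariances = 5.97
σ²_total = sum of item variances + 2·Σcov = 5.75 + 2 × 5.97 = 17.69
α = (6/5)·(1 − 5.75/17.69) = 0.810

Cronbach's α = 0.810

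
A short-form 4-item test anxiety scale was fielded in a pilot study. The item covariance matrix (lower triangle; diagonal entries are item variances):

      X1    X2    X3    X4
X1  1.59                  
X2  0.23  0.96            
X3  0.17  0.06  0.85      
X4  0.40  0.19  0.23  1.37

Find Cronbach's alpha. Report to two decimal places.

ΣVar(i) = 1.59 + 0.96 + 0.85 + 1.37 = 4.77
Σ_{i<j} σ_ij = 1.28
σ²_T = 4.77 + 2 × 1.28 = 7.33
α = (k/(k−1))·(1 − ΣVar(i)/σ²_T) = (4/3)·(1 − 4.77/7.33) = 0.47

Cronbach's alpha = 0.47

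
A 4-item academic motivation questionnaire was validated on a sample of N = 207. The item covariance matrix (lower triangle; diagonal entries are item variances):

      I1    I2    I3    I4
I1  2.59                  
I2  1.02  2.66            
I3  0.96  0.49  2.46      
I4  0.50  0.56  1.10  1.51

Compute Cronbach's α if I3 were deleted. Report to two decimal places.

Remaining items: I1, I2, I4 (k = 3).
Σσᵢ² = 2.59 + 2.66 + 1.51 = 6.76
total variance = 6.76 + 2 × 2.08 = 10.92
α (item deleted) = (3/2)·(1 − 6.76/10.92) = 0.57

Cronbach's α = 0.57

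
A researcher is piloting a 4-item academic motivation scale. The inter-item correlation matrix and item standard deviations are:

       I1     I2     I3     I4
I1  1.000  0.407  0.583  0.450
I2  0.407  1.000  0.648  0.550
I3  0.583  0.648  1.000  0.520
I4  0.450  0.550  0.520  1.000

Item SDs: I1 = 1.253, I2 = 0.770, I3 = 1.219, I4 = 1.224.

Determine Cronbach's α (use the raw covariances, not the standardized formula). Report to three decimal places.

α = 0.801

Σσ²ᵢ = 1.253² + 0.770² + 1.219² + 1.224² = 5.1470
Covariances σ_ij = r_ij · s_i · s_j:
  σ(I1,I2) = 0.407 × 1.253 × 0.770 = 0.3927
  σ(I1,I3) = 0.583 × 1.253 × 1.219 = 0.8905
  σ(I1,I4) = 0.450 × 1.253 × 1.224 = 0.6902
  σ(I2,I3) = 0.648 × 0.770 × 1.219 = 0.6082
  σ(I2,I4) = 0.550 × 0.770 × 1.224 = 0.5184
  σ(I3,I4) = 0.520 × 1.219 × 1.224 = 0.7759
σ²_T = Σσ²ᵢ + 2·Σσ_ij = 5.1470 + 2 × 3.8759 = 12.8988
α = (4/3)·(1 − 5.1470/12.8988) = 0.801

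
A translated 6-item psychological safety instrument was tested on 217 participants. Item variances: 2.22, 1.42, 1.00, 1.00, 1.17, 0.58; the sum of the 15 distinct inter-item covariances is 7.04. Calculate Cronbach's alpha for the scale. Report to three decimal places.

sum of item variances = 2.22 + 1.42 + 1.00 + 1.00 + 1.17 + 0.58 = 7.39
Sum of distinct covariances = 7.04
σ²_total = sum of item variances + 2·Σcov = 7.39 + 2 × 7.04 = 21.47
α = (6/5)·(1 − 7.39/21.47) = 0.787

Cronbach's alpha = 0.787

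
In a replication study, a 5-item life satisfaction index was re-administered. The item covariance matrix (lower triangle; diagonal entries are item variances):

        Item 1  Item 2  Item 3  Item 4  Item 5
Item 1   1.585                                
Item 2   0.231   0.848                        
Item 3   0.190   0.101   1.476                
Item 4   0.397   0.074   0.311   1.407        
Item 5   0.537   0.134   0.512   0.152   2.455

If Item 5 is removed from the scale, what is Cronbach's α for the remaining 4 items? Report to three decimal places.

Remaining items: Item 1, Item 2, Item 3, Item 4 (k = 4).
sum of item variances = 1.585 + 0.848 + 1.476 + 1.407 = 5.316
σ²_T = 5.316 + 2 × 1.304 = 7.924
α (item deleted) = (4/3)·(1 − 5.316/7.924) = 0.439

Cronbach's α = 0.439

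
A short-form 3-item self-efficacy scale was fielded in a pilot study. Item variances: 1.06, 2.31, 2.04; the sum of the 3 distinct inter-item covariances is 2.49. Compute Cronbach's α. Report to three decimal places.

Σσᵢ² = 1.06 + 2.31 + 2.04 = 5.41
Sum of distinct covariances = 2.49
Var(T) = Σσᵢ² + 2·Σcov = 5.41 + 2 × 2.49 = 10.39
α = (3/2)·(1 − 5.41/10.39) = 0.719

α = 0.719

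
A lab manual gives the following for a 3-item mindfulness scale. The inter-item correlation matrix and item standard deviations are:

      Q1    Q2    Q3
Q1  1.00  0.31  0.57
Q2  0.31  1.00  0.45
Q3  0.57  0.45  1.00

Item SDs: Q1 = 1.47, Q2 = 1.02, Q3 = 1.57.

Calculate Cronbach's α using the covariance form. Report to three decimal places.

Σσ²ᵢ = 1.47² + 1.02² + 1.57² = 5.6662
Covariances σ_ij = r_ij · s_i · s_j:
  σ(Q1,Q2) = 0.31 × 1.47 × 1.02 = 0.4648
  σ(Q1,Q3) = 0.57 × 1.47 × 1.57 = 1.3155
  σ(Q2,Q3) = 0.45 × 1.02 × 1.57 = 0.7206
σ²_T = Σσ²ᵢ + 2·Σσ_ij = 5.6662 + 2 × 2.5009 = 10.6680
α = (3/2)·(1 − 5.6662/10.6680) = 0.703

α = 0.703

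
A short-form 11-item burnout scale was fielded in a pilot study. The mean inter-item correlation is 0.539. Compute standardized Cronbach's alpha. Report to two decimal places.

Standardized α = k·r̄ / (1 + (k−1)·r̄) = 11 × 0.539 / (1 + 10 × 0.539)
  = 5.9290 / 6.3900 = 0.93

standardized Cronbach's alpha = 0.93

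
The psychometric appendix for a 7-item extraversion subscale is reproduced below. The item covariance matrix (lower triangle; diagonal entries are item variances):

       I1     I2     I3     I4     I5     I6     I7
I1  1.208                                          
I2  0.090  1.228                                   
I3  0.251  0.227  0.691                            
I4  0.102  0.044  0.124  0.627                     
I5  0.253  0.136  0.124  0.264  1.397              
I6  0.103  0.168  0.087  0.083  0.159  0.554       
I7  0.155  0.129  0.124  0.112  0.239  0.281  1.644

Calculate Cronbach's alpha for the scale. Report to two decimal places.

ΣVar(i) = 1.208 + 1.228 + 0.691 + 0.627 + 1.397 + 0.554 + 1.644 = 7.349
Sum of the distinct covariances = 3.255
σ²_T = 7.349 + 2 × 3.255 = 13.859
α = (k/(k−1))·(1 − ΣVar(i)/σ²_T) = (7/6)·(1 − 7.349/13.859) = 0.55

Cronbach's alpha = 0.55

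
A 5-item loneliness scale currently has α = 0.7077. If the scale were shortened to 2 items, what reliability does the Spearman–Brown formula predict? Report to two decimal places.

Length factor m = 2/5 = 0.4000
α' = m·α / (1 − (1−m)·α)
   = 2/5 × 0.7077 / (1 − (1 − 2/5) × 0.7077)
   = 0.2831 / 0.5754 = 0.49

predicted reliability = 0.49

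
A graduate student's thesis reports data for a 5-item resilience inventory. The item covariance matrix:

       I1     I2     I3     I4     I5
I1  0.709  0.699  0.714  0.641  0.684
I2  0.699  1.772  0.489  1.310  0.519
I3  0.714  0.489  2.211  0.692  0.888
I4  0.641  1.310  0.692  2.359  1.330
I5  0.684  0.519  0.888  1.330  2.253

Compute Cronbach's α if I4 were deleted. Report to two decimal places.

α = 0.71

Remaining items: I1, I2, I3, I5 (k = 4).
ΣVar(i) = 0.709 + 1.772 + 2.211 + 2.253 = 6.945
Var(T) = 6.945 + 2 × 3.993 = 14.931
α (item deleted) = (4/3)·(1 − 6.945/14.931) = 0.71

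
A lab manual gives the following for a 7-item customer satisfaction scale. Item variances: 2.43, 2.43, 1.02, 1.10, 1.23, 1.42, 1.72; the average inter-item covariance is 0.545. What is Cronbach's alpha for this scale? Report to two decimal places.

α = 0.78

sum of item variances = 2.43 + 2.43 + 1.02 + 1.10 + 1.23 + 1.42 + 1.72 = 11.35
Sum of the 21 distinct covariances = 21 × 0.545 = 11.445
σ²_total = sum of item variances + 2·Σcov = 11.35 + 2 × 11.445 = 34.240
α = (7/6)·(1 − 11.35/34.240) = 0.78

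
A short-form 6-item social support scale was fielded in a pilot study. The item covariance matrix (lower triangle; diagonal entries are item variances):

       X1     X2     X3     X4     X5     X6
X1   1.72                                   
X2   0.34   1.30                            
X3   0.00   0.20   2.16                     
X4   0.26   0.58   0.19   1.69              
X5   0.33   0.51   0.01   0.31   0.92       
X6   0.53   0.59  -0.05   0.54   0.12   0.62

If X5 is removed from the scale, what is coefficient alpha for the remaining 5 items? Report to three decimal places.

Remaining items: X1, X2, X3, X4, X6 (k = 5).
Σσ²ᵢ = 1.72 + 1.30 + 2.16 + 1.69 + 0.62 = 7.49
total variance = 7.49 + 2 × 3.18 = 13.85
α (item deleted) = (5/4)·(1 − 7.49/13.85) = 0.574

α = 0.574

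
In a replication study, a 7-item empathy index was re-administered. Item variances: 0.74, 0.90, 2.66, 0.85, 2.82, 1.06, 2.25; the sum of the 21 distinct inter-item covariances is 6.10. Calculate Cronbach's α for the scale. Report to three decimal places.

Σσᵢ² = 0.74 + 0.90 + 2.66 + 0.85 + 2.82 + 1.06 + 2.25 = 11.28
Sum of distinct covariances = 6.10
Var(T) = Σσᵢ² + 2·Σcov = 11.28 + 2 × 6.10 = 23.48
α = (7/6)·(1 − 11.28/23.48) = 0.606

Cronbach's α = 0.606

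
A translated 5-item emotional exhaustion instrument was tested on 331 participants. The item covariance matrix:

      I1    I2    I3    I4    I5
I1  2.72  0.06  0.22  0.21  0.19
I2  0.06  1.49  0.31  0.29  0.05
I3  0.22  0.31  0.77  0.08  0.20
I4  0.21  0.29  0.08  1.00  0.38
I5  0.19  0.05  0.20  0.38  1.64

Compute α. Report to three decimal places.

α = 0.429

Σσᵢ² = 2.72 + 1.49 + 0.77 + 1.00 + 1.64 = 7.62
Sum of the distinct covariances = 1.99
σ²_total = 7.62 + 2 × 1.99 = 11.60
α = (k/(k−1))·(1 − Σσᵢ²/σ²_total) = (5/4)·(1 − 7.62/11.60) = 0.429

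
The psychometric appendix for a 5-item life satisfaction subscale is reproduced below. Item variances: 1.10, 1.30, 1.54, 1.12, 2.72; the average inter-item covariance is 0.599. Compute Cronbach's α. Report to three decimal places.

Cronbach's α = 0.758

Σσᵢ² = 1.10 + 1.30 + 1.54 + 1.12 + 2.72 = 7.78
Sum of the 10 distinct covariances = 10 × 0.599 = 5.990
σ²_total = Σσᵢ² + 2·Σcov = 7.78 + 2 × 5.990 = 19.760
α = (5/4)·(1 − 7.78/19.760) = 0.758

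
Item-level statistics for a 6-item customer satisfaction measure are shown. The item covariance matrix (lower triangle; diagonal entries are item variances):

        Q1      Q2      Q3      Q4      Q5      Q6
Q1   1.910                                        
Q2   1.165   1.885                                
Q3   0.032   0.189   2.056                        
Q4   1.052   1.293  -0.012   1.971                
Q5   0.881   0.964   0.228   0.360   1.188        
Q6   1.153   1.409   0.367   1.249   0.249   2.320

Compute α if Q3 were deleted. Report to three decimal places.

Remaining items: Q1, Q2, Q4, Q5, Q6 (k = 5).
ΣVar(i) = 1.910 + 1.885 + 1.971 + 1.188 + 2.320 = 9.274
σ²_total = 9.274 + 2 × 9.775 = 28.824
α (item deleted) = (5/4)·(1 − 9.274/28.824) = 0.848

α = 0.848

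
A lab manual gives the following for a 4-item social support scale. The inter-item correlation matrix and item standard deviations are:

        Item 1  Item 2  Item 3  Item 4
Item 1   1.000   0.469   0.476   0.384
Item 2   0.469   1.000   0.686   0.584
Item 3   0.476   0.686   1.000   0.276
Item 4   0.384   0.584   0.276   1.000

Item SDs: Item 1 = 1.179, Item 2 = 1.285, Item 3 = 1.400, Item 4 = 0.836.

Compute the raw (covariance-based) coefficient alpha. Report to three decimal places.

α = 0.783

Σσ²ᵢ = 1.179² + 1.285² + 1.400² + 0.836² = 5.7002
Covariances σ_ij = r_ij · s_i · s_j:
  σ(Item 1,Item 2) = 0.469 × 1.179 × 1.285 = 0.7105
  σ(Item 1,Item 3) = 0.476 × 1.179 × 1.400 = 0.7857
  σ(Item 1,Item 4) = 0.384 × 1.179 × 0.836 = 0.3785
  σ(Item 2,Item 3) = 0.686 × 1.285 × 1.400 = 1.2341
  σ(Item 2,Item 4) = 0.584 × 1.285 × 0.836 = 0.6274
  σ(Item 3,Item 4) = 0.276 × 1.400 × 0.836 = 0.3230
σ²_T = Σσ²ᵢ + 2·Σσ_ij = 5.7002 + 2 × 4.0592 = 13.8186
α = (4/3)·(1 − 5.7002/13.8186) = 0.783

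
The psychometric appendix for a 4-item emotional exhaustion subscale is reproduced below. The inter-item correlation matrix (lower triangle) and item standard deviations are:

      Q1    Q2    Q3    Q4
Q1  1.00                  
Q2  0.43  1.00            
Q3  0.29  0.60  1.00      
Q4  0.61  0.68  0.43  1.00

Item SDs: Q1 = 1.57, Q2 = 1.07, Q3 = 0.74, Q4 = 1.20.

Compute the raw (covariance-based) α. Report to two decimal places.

α = 0.78

Σσ²ᵢ = 1.57² + 1.07² + 0.74² + 1.20² = 5.5974
Covariances σ_ij = r_ij · s_i · s_j:
  σ(Q1,Q2) = 0.43 × 1.57 × 1.07 = 0.7224
  σ(Q1,Q3) = 0.29 × 1.57 × 0.74 = 0.3369
  σ(Q1,Q4) = 0.61 × 1.57 × 1.20 = 1.1492
  σ(Q2,Q3) = 0.60 × 1.07 × 0.74 = 0.4751
  σ(Q2,Q4) = 0.68 × 1.07 × 1.20 = 0.8731
  σ(Q3,Q4) = 0.43 × 0.74 × 1.20 = 0.3818
σ²_T = Σσ²ᵢ + 2·Σσ_ij = 5.5974 + 2 × 3.9385 = 13.4744
α = (4/3)·(1 − 5.5974/13.4744) = 0.78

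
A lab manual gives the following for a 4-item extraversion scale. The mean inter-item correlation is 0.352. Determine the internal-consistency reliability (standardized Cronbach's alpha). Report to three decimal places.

α = 0.685

Standardized α = k·r̄ / (1 + (k−1)·r̄) = 4 × 0.352 / (1 + 3 × 0.352)
  = 1.4080 / 2.0560 = 0.685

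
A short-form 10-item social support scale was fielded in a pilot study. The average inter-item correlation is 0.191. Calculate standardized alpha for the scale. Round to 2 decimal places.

Standardized α = k·r̄ / (1 + (k−1)·r̄) = 10 × 0.191 / (1 + 9 × 0.191)
  = 1.9100 / 2.7190 = 0.70

standardized alpha = 0.70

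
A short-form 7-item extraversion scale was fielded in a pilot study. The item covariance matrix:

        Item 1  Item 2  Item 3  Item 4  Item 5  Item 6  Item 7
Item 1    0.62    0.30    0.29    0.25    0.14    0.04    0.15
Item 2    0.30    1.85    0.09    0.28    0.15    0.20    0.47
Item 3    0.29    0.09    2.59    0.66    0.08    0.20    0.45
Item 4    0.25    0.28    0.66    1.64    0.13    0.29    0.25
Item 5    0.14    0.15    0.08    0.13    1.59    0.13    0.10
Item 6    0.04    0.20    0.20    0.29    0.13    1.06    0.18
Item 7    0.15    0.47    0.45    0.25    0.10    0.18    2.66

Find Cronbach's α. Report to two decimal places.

Σσᵢ² = 0.62 + 1.85 + 2.59 + 1.64 + 1.59 + 1.06 + 2.66 = 12.01
Sum of the distinct covariances = 4.83
σ²_total = 12.01 + 2 × 4.83 = 21.67
α = (k/(k−1))·(1 − Σσᵢ²/σ²_total) = (7/6)·(1 − 12.01/21.67) = 0.52

α = 0.52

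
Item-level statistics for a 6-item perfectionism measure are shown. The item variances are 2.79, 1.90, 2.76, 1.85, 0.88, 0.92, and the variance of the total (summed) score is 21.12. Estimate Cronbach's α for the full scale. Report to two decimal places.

α = 0.57

sum of item variances = 2.79 + 1.90 + 2.76 + 1.85 + 0.88 + 0.92 = 11.10
α = (k/(k−1))·(1 − sum of item variances/total variance) = (6/5)·(1 − 11.10/21.12) = 0.57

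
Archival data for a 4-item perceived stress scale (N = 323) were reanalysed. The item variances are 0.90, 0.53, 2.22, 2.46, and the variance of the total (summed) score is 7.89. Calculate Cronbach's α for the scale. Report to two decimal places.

Σσ²ᵢ = 0.90 + 0.53 + 2.22 + 2.46 = 6.11
α = (k/(k−1))·(1 − Σσ²ᵢ/total variance) = (4/3)·(1 − 6.11/7.89) = 0.30

α = 0.30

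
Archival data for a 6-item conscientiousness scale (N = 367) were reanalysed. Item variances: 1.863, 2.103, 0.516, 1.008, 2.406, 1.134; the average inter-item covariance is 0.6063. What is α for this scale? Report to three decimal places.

α = 0.802

Σσᵢ² = 1.863 + 2.103 + 0.516 + 1.008 + 2.406 + 1.134 = 9.030
Sum of the 15 distinct covariances = 15 × 0.6063 = 9.0945
σ²_total = Σσᵢ² + 2·Σcov = 9.030 + 2 × 9.0945 = 27.2190
α = (6/5)·(1 − 9.030/27.2190) = 0.802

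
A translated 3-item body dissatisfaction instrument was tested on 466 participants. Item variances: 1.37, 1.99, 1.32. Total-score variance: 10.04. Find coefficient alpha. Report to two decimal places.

coefficient alpha = 0.80

Σσᵢ² = 1.37 + 1.99 + 1.32 = 4.68
α = (k/(k−1))·(1 − Σσᵢ²/σ²_total) = (3/2)·(1 − 4.68/10.04) = 0.80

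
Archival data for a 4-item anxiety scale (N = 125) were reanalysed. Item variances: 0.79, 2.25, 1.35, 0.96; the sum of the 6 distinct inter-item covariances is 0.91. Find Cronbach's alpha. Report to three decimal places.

α = 0.338

sum of item variances = 0.79 + 2.25 + 1.35 + 0.96 = 5.35
Sum of distinct covariances = 0.91
σ²_T = sum of item variances + 2·Σcov = 5.35 + 2 × 0.91 = 7.17
α = (4/3)·(1 − 5.35/7.17) = 0.338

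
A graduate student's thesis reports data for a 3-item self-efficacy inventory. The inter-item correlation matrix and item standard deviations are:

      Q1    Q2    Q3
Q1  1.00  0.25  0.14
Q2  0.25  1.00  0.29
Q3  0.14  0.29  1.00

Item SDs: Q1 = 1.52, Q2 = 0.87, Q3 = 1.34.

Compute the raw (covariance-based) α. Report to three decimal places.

Σσ²ᵢ = 1.52² + 0.87² + 1.34² = 4.8629
Covariances σ_ij = r_ij · s_i · s_j:
  σ(Q1,Q2) = 0.25 × 1.52 × 0.87 = 0.3306
  σ(Q1,Q3) = 0.14 × 1.52 × 1.34 = 0.2852
  σ(Q2,Q3) = 0.29 × 0.87 × 1.34 = 0.3381
σ²_T = Σσ²ᵢ + 2·Σσ_ij = 4.8629 + 2 × 0.9539 = 6.7707
α = (3/2)·(1 − 4.8629/6.7707) = 0.423

α = 0.423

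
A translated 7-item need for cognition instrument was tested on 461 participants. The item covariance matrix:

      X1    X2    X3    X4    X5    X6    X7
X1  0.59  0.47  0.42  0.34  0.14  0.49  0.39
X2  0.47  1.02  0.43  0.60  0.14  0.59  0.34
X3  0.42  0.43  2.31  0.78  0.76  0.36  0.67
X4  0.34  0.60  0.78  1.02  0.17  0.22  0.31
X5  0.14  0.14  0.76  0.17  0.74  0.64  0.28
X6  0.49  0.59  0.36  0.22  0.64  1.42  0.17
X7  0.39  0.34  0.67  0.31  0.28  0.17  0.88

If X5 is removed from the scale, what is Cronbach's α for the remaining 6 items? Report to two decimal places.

α = 0.77

Remaining items: X1, X2, X3, X4, X6, X7 (k = 6).
ΣVar(i) = 0.59 + 1.02 + 2.31 + 1.02 + 1.42 + 0.88 = 7.24
σ²_total = 7.24 + 2 × 6.58 = 20.40
α (item deleted) = (6/5)·(1 − 7.24/20.40) = 0.77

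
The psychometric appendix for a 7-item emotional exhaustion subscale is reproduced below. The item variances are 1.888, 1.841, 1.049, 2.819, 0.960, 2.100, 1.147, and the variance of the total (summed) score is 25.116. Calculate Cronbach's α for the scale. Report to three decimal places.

Cronbach's α = 0.618

sum of item variances = 1.888 + 1.841 + 1.049 + 2.819 + 0.960 + 2.100 + 1.147 = 11.804
α = (k/(k−1))·(1 − sum of item variances/σ²_total) = (7/6)·(1 − 11.804/25.116) = 0.618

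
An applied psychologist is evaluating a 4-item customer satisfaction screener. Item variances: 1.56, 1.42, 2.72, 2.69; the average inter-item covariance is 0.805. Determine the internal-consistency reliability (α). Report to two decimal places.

Σσᵢ² = 1.56 + 1.42 + 2.72 + 2.69 = 8.39
Sum of the 6 distinct covariances = 6 × 0.805 = 4.830
σ²_total = Σσᵢ² + 2·Σcov = 8.39 + 2 × 4.830 = 18.050
α = (4/3)·(1 − 8.39/18.050) = 0.71

α = 0.71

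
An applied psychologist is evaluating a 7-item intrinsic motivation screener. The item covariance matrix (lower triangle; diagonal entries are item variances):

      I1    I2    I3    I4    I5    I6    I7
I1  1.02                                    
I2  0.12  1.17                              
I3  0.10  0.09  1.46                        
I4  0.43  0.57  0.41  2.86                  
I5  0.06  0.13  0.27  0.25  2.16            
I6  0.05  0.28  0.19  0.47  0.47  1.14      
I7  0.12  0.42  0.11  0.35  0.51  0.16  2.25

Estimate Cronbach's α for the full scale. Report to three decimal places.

Cronbach's α = 0.560

sum of item variances = 1.02 + 1.17 + 1.46 + 2.86 + 2.16 + 1.14 + 2.25 = 12.06
Sum of the distinct covariances = 5.56
σ²_total = 12.06 + 2 × 5.56 = 23.18
α = (k/(k−1))·(1 − sum of item variances/σ²_total) = (7/6)·(1 − 12.06/23.18) = 0.560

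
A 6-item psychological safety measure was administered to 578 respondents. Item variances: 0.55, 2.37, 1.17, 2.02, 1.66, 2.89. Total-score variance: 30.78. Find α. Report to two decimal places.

ΣVar(i) = 0.55 + 2.37 + 1.17 + 2.02 + 1.66 + 2.89 = 10.66
α = (k/(k−1))·(1 − ΣVar(i)/σ²_total) = (6/5)·(1 − 10.66/30.78) = 0.78

α = 0.78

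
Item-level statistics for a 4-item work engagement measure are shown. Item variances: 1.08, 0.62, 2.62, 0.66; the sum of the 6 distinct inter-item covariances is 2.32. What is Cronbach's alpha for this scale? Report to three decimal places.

ΣVar(i) = 1.08 + 0.62 + 2.62 + 0.66 = 4.98
Sum of distinct covariances = 2.32
σ²_total = ΣVar(i) + 2·Σcov = 4.98 + 2 × 2.32 = 9.62
α = (4/3)·(1 − 4.98/9.62) = 0.643

α = 0.643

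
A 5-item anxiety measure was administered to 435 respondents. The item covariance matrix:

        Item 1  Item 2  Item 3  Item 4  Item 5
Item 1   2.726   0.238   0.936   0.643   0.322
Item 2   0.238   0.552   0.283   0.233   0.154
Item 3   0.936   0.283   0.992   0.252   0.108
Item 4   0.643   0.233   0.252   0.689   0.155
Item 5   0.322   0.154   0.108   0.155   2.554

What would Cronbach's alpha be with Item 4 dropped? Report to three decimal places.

Remaining items: Item 1, Item 2, Item 3, Item 5 (k = 4).
Σσ²ᵢ = 2.726 + 0.552 + 0.992 + 2.554 = 6.824
σ²_T = 6.824 + 2 × 2.041 = 10.906
α (item deleted) = (4/3)·(1 − 6.824/10.906) = 0.499

Cronbach's alpha = 0.499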